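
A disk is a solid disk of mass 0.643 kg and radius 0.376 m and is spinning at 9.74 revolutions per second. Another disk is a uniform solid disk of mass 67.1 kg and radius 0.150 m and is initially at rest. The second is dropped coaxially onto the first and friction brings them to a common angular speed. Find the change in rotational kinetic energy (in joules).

No external torque acts about the common axis, so total angular momentum is conserved.
Moments of inertia: I_A = ½(0.643)(0.376)² = 0.04545 kg·m²; I_B = ½(67.1)(0.150)² = 0.7549 kg·m².
Taking A's sense as positive: L = (0.04545)(9.74) = 0.4427 kg·m²·rev/s.
Combined I = 0.04545 + 0.7549 = 0.8003 kg·m².
ω_f = L / I = 0.4427 / 0.8003 = 0.5532 rev/s.
KE_i = ½ΣIω² = 85.11 J; KE_f = ½(0.8003)(3.476)² = 4.834 J.

ΔKE ≈ -80.3 J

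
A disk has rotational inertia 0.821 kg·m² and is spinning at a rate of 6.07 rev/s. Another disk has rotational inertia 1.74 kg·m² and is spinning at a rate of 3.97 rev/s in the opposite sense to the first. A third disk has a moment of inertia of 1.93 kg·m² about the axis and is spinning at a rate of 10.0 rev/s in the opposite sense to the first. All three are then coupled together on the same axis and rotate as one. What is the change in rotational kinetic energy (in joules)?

No external torque acts about the common axis, so total angular momentum is conserved.
Taking A's sense as positive: L = (0.8210)(6.07) − (1.740)(3.97) − (1.930)(10.0) = -21.22 kg·m²·rev/s.
Combined I = 0.8210 + 1.740 + 1.930 = 4.491 kg·m².
ω_f = L / I = -21.22 / 4.491 = -4.726 rev/s.
KE_i = ½ΣIω² = 4948 J; KE_f = ½(4.491)(29.69)² = 1980 J.

ΔKE ≈ -2970 J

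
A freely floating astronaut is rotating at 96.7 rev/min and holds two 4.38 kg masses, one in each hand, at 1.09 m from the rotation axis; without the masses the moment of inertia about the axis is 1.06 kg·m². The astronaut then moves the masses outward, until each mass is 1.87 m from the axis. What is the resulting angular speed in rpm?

No external torque acts about the spin axis, so angular momentum is conserved.
I₁ = 1.06 + 2(4.38)(1.09)² = 11.47 kg·m²; I₂ = 1.06 + 2(4.38)(1.87)² = 31.69 kg·m².
ω₂ = I₁ω₁ / I₂ = (11.47)(96.7 rpm) / (31.69) = 34.99 rpm.

ω₂ ≈ 35.0 rpm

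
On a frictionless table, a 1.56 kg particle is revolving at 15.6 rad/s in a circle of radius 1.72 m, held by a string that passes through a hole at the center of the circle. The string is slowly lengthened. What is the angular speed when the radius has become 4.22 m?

ω₂ ≈ 2.59 rad/s

The constraining force is radial, so m r² ω about the center is conserved.
ω₂ = ω₁ (r₁/r₂)² = (15.6)(1.72/4.22)² = 2.592 rad/s.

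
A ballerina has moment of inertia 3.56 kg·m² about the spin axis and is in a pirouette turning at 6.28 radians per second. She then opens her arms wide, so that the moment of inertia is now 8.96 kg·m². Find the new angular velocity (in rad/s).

ω₂ ≈ 2.50 rad/s

No external torque acts about the spin axis, so angular momentum is conserved.
ω₂ = I₁ω₁ / I₂ = (3.560)(6.28 rad/s) / (8.960) = 2.495 rad/s.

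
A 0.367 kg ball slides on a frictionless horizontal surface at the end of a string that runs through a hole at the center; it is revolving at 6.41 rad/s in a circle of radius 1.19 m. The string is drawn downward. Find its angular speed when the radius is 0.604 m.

The constraining force is radial, so m r² ω about the center is conserved.
ω₂ = ω₁ (r₁/r₂)² = (6.41)(1.19/0.604)² = 24.88 rad/s.

ω₂ ≈ 24.9 rad/s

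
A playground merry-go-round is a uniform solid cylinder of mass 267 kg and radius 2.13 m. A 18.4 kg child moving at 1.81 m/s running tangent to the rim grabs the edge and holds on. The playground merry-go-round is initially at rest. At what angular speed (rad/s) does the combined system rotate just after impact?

|ω_f| ≈ 0.103 rad/s

About the axle the impulsive forces during the collision are internal, so angular momentum about that axis is conserved.
I_p = ½(267)(2.13)² = 605.7 kg·m². Taking the sense of the child's angular momentum as positive, L_{child} = m v R = (18.4)(1.81)(2.13) = 70.94 kg·m²/s.
L_i = 0 + 70.94 = 70.94 kg·m²/s.
After sticking, I_f = I_p + m R² = 605.7 + (18.4)(2.13)² = 689.2 kg·m².
ω_f = L_i / I_f = 70.94 / 689.2 = 0.1029 rad/s.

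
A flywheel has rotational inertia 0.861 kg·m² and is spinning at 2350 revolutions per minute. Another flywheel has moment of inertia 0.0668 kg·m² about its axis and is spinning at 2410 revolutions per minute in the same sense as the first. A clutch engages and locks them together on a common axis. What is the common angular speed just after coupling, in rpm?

The coupling torques are internal; angular momentum about the shared axis is conserved.
Taking A's sense as positive: L = (0.8610)(2350) + (0.06680)(2410) = 2184 kg·m²·rpm.
Combined I = 0.8610 + 0.06680 = 0.9278 kg·m².
ω_f = L / I = 2184 / 0.9278 = 2354 rpm.

|ω_f| ≈ 2350 rpm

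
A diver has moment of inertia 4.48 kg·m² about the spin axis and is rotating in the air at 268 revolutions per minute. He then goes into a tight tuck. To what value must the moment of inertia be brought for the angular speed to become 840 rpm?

I₂ ≈ 1.43 kg·m²

No external torque acts about the spin axis, so angular momentum is conserved.
I₂ = I₁ω₁ / ω₂ = (4.48)(268) / (840) = 1.429 kg·m².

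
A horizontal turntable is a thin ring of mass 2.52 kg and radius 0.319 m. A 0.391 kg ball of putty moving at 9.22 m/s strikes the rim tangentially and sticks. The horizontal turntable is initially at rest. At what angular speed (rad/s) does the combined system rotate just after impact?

|ω_f| ≈ 3.88 rad/s

The axle reaction passes through the axle and exerts no torque about it; angular momentum about the axle is conserved through the impact.
I_p = (2.52)(0.319)² = 0.2564 kg·m². Taking the sense of the ball of putty's angular momentum as positive, L_{ball} = m v R = (0.391)(9.22)(0.319) = 1.150 kg·m²/s.
L_i = 0 + 1.150 = 1.150 kg·m²/s.
After sticking, I_f = I_p + m R² = 0.2564 + (0.391)(0.319)² = 0.2962 kg·m².
ω_f = L_i / I_f = 1.150 / 0.2962 = 3.882 rad/s.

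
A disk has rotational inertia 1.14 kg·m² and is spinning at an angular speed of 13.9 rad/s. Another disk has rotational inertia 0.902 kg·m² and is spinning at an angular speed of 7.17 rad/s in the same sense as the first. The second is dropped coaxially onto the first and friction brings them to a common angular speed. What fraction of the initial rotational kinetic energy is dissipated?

No external torque acts about the common axis, so total angular momentum is conserved.
Taking A's sense as positive: L = (1.140)(13.9) + (0.9020)(7.17) = 22.31 kg·m²·rad/s.
Combined I = 1.140 + 0.9020 = 2.042 kg·m².
ω_f = L / I = 22.31 / 2.042 = 10.93 rad/s.
KE_i = ½ΣIω² = 133.3 J; KE_f = ½(2.042)(10.93)² = 121.9 J.
Fraction dissipated = (KE_i − KE_f)/KE_i = 0.08554.

fraction ≈ 0.0855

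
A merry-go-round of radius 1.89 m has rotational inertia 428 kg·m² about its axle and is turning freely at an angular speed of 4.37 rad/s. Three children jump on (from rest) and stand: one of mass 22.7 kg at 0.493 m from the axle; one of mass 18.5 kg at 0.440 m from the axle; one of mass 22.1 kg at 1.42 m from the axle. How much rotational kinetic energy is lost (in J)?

No external torque acts about the axle; L_before = L_after.
Added inertia Σmr² = (22.7)(0.493)² + (18.5)(0.440)² + (22.1)(1.42)² = 53.66 kg·m²; I_f = 428.0 + 53.66 = 481.7 kg·m².
ω_f = I_p ω_i / I_f = (428.0)(4.37) / 481.7 = 3.883 rad/s.
KE_i = ½(428.0)(4.370 rad/s)² = 4087 J; KE_f = ½(481.7)(3.883)² = 3631 J.

energy lost ≈ 455 J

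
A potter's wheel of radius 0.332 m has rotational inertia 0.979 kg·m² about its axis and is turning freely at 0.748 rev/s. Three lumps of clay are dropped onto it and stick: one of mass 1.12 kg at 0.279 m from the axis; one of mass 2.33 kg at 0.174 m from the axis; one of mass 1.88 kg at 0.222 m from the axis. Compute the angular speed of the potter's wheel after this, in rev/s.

The added mass arrives with no angular momentum about the axis, and any external torque about the axis is negligible, so the system's angular momentum is conserved.
Added inertia Σmr² = (1.12)(0.279)² + (2.33)(0.174)² + (1.88)(0.222)² = 0.2504 kg·m²; I_f = 0.9790 + 0.2504 = 1.229 kg·m².
ω_f = I_p ω_i / I_f = (0.9790)(0.748) / 1.229 = 0.5957 rev/s.

ω_f ≈ 0.596 rev/s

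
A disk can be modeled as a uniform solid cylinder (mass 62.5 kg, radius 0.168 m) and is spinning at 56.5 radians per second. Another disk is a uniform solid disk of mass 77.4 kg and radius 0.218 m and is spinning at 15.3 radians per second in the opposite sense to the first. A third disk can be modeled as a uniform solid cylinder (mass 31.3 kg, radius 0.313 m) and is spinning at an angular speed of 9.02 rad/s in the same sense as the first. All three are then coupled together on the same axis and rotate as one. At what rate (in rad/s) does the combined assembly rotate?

|ω_f| ≈ 8.35 rad/s

No external torque acts about the common axis, so total angular momentum is conserved.
Moments of inertia: I_A = ½(62.5)(0.168)² = 0.8820 kg·m²; I_B = ½(77.4)(0.218)² = 1.839 kg·m²; I_C = ½(31.3)(0.313)² = 1.533 kg·m².
Taking A's sense as positive: L = (0.8820)(56.5) − (1.839)(15.3) + (1.533)(9.02) = 35.52 kg·m²·rad/s.
Combined I = 0.8820 + 1.839 + 1.533 = 4.254 kg·m².
ω_f = L / I = 35.52 / 4.254 = 8.350 rad/s.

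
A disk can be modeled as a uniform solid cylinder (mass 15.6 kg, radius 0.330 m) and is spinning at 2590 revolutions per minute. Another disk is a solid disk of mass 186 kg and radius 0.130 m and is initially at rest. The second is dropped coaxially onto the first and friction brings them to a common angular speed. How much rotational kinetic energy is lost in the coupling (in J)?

ΔKE lost ≈ 20300 J

No external torque acts about the common axis, so total angular momentum is conserved.
Moments of inertia: I_A = ½(15.6)(0.330)² = 0.8494 kg·m²; I_B = ½(186)(0.130)² = 1.572 kg·m².
Taking A's sense as positive: L = (0.8494)(2590) = 2200 kg·m²·rpm.
Combined I = 0.8494 + 1.572 = 2.421 kg·m².
ω_f = L / I = 2200 / 2.421 = 908.7 rpm.
KE_i = ½ΣIω² = 31240 J; KE_f = ½(2.421)(95.16)² = 10960 J.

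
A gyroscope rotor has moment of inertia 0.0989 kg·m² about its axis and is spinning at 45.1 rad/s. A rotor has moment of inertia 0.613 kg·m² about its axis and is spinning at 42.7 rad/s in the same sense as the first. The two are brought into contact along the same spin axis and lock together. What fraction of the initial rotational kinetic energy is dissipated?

fraction ≈ 0.000372

No external torque acts about the common axis, so total angular momentum is conserved.
Taking A's sense as positive: L = (0.09890)(45.1) + (0.6130)(42.7) = 30.64 kg·m²·rad/s.
Combined I = 0.09890 + 0.6130 = 0.7119 kg·m².
ω_f = L / I = 30.64 / 0.7119 = 43.03 rad/s.
KE_i = ½ΣIω² = 659.4 J; KE_f = ½(0.7119)(43.03)² = 659.2 J.
Fraction dissipated = (KE_i − KE_f)/KE_i = 0.0003719.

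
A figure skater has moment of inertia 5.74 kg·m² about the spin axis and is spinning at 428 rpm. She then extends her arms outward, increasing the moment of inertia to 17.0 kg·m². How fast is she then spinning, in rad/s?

Angular momentum about the spin axis is conserved since the torque about it is zero.
ω₂ = I₁ω₁ / I₂ = (5.740)(428 rpm) / (17.00) = 144.5 rpm = 15.13 rad/s.

ω₂ ≈ 15.1 rad/s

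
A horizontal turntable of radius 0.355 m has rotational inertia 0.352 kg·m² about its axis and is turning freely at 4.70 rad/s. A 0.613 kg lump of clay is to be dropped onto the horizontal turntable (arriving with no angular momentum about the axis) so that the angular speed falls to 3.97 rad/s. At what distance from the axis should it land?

No external torque acts about the axis; L_before = L_after.
I_p ω_i = (I_p + m r²) ω_f ⇒ m r² = I_p(ω_i/ω_f − 1) = 0.3520(4.70/3.97 − 1) = 0.06473 kg·m².
r = √(0.06473/0.613) = 0.3249 m.

r ≈ 0.325 m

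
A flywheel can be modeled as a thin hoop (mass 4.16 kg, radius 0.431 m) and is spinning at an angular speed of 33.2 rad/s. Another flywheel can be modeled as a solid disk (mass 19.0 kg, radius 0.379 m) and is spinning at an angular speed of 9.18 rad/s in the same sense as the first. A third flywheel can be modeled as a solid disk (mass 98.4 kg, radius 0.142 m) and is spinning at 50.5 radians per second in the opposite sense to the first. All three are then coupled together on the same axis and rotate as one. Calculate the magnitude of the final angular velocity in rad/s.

The coupling torques are internal; angular momentum about the shared axis is conserved.
Moments of inertia: I_A = (4.16)(0.431)² = 0.7728 kg·m²; I_B = ½(19.0)(0.379)² = 1.365 kg·m²; I_C = ½(98.4)(0.142)² = 0.9921 kg·m².
Taking A's sense as positive: L = (0.7728)(33.2) + (1.365)(9.18) − (0.9921)(50.5) = -11.92 kg·m²·rad/s.
Combined I = 0.7728 + 1.365 + 0.9921 = 3.129 kg·m².
ω_f = L / I = -11.92 / 3.129 = -3.808 rad/s.

|ω_f| ≈ 3.81 rad/s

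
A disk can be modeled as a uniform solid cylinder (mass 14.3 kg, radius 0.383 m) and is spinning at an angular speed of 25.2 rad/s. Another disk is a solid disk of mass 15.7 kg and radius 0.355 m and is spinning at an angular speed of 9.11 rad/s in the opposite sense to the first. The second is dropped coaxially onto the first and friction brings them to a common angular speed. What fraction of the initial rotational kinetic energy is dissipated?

The coupling torques are internal; angular momentum about the shared axis is conserved.
Moments of inertia: I_A = ½(14.3)(0.383)² = 1.049 kg·m²; I_B = ½(15.7)(0.355)² = 0.9893 kg·m².
Taking A's sense as positive: L = (1.049)(25.2) − (0.9893)(9.11) = 17.42 kg·m²·rad/s.
Combined I = 1.049 + 0.9893 = 2.038 kg·m².
ω_f = L / I = 17.42 / 2.038 = 8.546 rad/s.
KE_i = ½ΣIω² = 374.1 J; KE_f = ½(2.038)(8.546)² = 74.43 J.
Fraction dissipated = (KE_i − KE_f)/KE_i = 0.8010.

fraction ≈ 0.801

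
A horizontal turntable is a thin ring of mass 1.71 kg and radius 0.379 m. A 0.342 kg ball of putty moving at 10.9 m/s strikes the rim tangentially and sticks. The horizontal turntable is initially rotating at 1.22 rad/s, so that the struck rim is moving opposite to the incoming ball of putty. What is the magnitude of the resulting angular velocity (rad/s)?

About the axle the impulsive forces during the collision are internal, so angular momentum about that axis is conserved.
I_p = (1.71)(0.379)² = 0.2456 kg·m². Taking the sense of the ball of putty's angular momentum as positive, L_{ball} = m v R = (0.342)(10.9)(0.379) = 1.413 kg·m²/s.
L_i = −I_p ω_p + m v R = −(0.2456)(1.22) + 1.413 = 1.113 kg·m²/s.
After sticking, I_f = I_p + m R² = 0.2456 + (0.342)(0.379)² = 0.2948 kg·m².
ω_f = L_i / I_f = 1.113 / 0.2948 = 3.777 rad/s.

|ω_f| ≈ 3.78 rad/s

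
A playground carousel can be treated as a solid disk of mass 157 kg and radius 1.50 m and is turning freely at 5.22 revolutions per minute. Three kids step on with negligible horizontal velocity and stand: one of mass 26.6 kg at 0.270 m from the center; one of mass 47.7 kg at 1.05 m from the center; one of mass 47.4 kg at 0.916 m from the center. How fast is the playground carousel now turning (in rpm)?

No external torque acts about the center; L_before = L_after.
I_p = ½(157)(1.50)² = 176.6 kg·m².
Added inertia Σmr² = (26.6)(0.270)² + (47.7)(1.05)² + (47.4)(0.916)² = 94.30 kg·m²; I_f = 176.6 + 94.30 = 270.9 kg·m².
ω_f = I_p ω_i / I_f = (176.6)(5.22) / 270.9 = 3.403 rpm.

ω_f ≈ 3.40 rpm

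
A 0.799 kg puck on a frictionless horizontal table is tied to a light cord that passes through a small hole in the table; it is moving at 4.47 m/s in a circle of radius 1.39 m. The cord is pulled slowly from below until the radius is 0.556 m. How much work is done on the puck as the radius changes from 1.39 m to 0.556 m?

W ≈ 41.9 J

Central (radial) force ⇒ zero torque about the center ⇒ m v r is constant.
v₂ = v₁ r₁ / r₂ = (4.47)(1.39) / (0.556) = 11.17 m/s.
W = ΔKE = ½m(v₂² − v₁²) = 41.91 J.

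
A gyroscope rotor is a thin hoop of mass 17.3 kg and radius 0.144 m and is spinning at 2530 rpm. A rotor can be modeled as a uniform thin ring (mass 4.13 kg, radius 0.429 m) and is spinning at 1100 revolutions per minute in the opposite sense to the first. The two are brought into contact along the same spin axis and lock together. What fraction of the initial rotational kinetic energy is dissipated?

No external torque acts about the common axis, so total angular momentum is conserved.
Moments of inertia: I_A = (17.3)(0.144)² = 0.3587 kg·m²; I_B = (4.13)(0.429)² = 0.7601 kg·m².
Taking A's sense as positive: L = (0.3587)(2530) − (0.7601)(1100) = 71.50 kg·m²·rpm.
Combined I = 0.3587 + 0.7601 = 1.119 kg·m².
ω_f = L / I = 71.50 / 1.119 = 63.90 rpm.
KE_i = ½ΣIω² = 17630 J; KE_f = ½(1.119)(6.692)² = 25.05 J.
Fraction dissipated = (KE_i − KE_f)/KE_i = 0.9986.

fraction ≈ 0.999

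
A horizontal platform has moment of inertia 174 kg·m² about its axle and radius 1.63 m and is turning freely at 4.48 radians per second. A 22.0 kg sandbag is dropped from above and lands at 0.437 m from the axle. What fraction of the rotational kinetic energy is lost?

fraction ≈ 0.0236

The added mass arrives with no angular momentum about the axle, and any external torque about the axle is negligible, so the system's angular momentum is conserved.
Added inertia Σmr² = (22.0)(0.437)² = 4.201 kg·m²; I_f = 174.0 + 4.201 = 178.2 kg·m².
ω_f = I_p ω_i / I_f = (174.0)(4.48) / 178.2 = 4.374 rad/s.
KE_i = ½(174.0)(4.480 rad/s)² = 1746 J; KE_f = ½(178.2)(4.374)² = 1705 J.
Fraction lost = 0.02358.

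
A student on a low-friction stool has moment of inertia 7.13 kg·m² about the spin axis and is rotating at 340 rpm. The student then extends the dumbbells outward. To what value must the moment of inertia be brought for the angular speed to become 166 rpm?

I₂ ≈ 14.6 kg·m²

With no external torque about the axis, L is conserved: I₁ω₁ = I₂ω₂.
I₂ = I₁ω₁ / ω₂ = (7.13)(340) / (166) = 14.60 kg·m².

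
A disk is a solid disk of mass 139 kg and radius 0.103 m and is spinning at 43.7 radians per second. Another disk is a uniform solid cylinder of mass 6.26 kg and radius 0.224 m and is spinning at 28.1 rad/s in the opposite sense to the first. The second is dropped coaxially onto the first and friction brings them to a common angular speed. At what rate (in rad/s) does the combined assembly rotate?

|ω_f| ≈ 31.1 rad/s

The coupling torques are internal; angular momentum about the shared axis is conserved.
Moments of inertia: I_A = ½(139)(0.103)² = 0.7373 kg·m²; I_B = ½(6.26)(0.224)² = 0.1571 kg·m².
Taking A's sense as positive: L = (0.7373)(43.7) − (0.1571)(28.1) = 27.81 kg·m²·rad/s.
Combined I = 0.7373 + 0.1571 = 0.8944 kg·m².
ω_f = L / I = 27.81 / 0.8944 = 31.09 rad/s.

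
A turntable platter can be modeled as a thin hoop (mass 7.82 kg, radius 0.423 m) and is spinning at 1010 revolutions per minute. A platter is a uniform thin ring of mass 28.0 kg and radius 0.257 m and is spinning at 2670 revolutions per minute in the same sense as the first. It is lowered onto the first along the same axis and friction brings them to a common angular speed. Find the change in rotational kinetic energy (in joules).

ΔKE ≈ -12000 J

No external torque acts about the common axis, so total angular momentum is conserved.
Moments of inertia: I_A = (7.82)(0.423)² = 1.399 kg·m²; I_B = (28.0)(0.257)² = 1.849 kg·m².
Taking A's sense as positive: L = (1.399)(1010) + (1.849)(2670) = 6351 kg·m²·rpm.
Combined I = 1.399 + 1.849 = 3.249 kg·m².
ω_f = L / I = 6351 / 3.249 = 1955 rpm.
KE_i = ½ΣIω² = 80120 J; KE_f = ½(3.249)(204.7)² = 68080 J.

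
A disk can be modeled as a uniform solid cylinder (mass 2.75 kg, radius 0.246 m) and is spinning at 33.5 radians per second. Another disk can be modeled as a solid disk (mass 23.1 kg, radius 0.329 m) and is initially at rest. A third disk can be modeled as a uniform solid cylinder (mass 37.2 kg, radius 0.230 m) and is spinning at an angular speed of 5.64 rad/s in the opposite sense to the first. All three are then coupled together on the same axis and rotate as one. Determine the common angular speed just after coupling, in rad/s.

|ω_f| ≈ 1.19 rad/s

No external torque acts about the common axis, so total angular momentum is conserved.
Moments of inertia: I_A = ½(2.75)(0.246)² = 0.08321 kg·m²; I_B = ½(23.1)(0.329)² = 1.250 kg·m²; I_C = ½(37.2)(0.230)² = 0.9839 kg·m².
Taking A's sense as positive: L = (0.08321)(33.5) − (0.9839)(5.64) = -2.762 kg·m²·rad/s.
Combined I = 0.08321 + 1.250 + 0.9839 = 2.317 kg·m².
ω_f = L / I = -2.762 / 2.317 = -1.192 rad/s.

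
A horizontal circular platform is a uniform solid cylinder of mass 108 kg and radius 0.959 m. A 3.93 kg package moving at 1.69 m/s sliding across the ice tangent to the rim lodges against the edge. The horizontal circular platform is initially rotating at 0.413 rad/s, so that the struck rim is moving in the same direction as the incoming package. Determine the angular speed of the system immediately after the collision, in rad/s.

|ω_f| ≈ 0.505 rad/s

About the central axle the impulsive forces during the collision are internal, so angular momentum about that axis is conserved.
I_p = ½(108)(0.959)² = 49.66 kg·m². Taking the sense of the package's angular momentum as positive, L_{package} = m v R = (3.93)(1.69)(0.959) = 6.369 kg·m²/s.
L_i = +I_p ω_p + m v R = +(49.66)(0.413) + 6.369 = 26.88 kg·m²/s.
After sticking, I_f = I_p + m R² = 49.66 + (3.93)(0.959)² = 53.28 kg·m².
ω_f = L_i / I_f = 26.88 / 53.28 = 0.5045 rad/s.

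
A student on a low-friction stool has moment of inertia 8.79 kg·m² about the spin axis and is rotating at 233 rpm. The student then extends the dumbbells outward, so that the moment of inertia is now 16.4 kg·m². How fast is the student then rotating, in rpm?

ω₂ ≈ 125 rpm

With no external torque about the axis, L is conserved: I₁ω₁ = I₂ω₂.
ω₂ = I₁ω₁ / I₂ = (8.790)(233 rpm) / (16.40) = 124.9 rpm.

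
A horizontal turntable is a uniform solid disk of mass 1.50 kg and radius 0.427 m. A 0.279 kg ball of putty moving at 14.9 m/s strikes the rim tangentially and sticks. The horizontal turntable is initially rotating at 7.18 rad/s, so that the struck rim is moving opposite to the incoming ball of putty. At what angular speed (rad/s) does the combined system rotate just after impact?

|ω_f| ≈ 4.23 rad/s

About the axle the impulsive forces during the collision are internal, so angular momentum about that axis is conserved.
I_p = ½(1.50)(0.427)² = 0.1367 kg·m². Taking the sense of the ball of putty's angular momentum as positive, L_{ball} = m v R = (0.279)(14.9)(0.427) = 1.775 kg·m²/s.
L_i = −I_p ω_p + m v R = −(0.1367)(7.18) + 1.775 = 0.7932 kg·m²/s.
After sticking, I_f = I_p + m R² = 0.1367 + (0.279)(0.427)² = 0.1876 kg·m².
ω_f = L_i / I_f = 0.7932 / 0.1876 = 4.228 rad/s.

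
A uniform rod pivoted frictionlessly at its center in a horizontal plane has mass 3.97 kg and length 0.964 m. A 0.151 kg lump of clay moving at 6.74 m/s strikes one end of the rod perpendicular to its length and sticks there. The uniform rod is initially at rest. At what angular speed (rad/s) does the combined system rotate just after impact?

|ω_f| ≈ 1.43 rad/s

About the pivot the impulsive forces during the collision are internal, so angular momentum about that axis is conserved.
I_p = (1/12)(3.97)(0.964)² = 0.3074 kg·m². Taking the sense of the lump of clay's angular momentum as positive, L_{lump} = m v R = (0.151)(6.74)(0.964/2) = 0.4906 kg·m²/s.
L_i = 0 + 0.4906 = 0.4906 kg·m²/s.
After sticking, I_f = I_p + m R² = 0.3074 + (0.151)(0.964/2)² = 0.3425 kg·m².
ω_f = L_i / I_f = 0.4906 / 0.3425 = 1.432 rad/s.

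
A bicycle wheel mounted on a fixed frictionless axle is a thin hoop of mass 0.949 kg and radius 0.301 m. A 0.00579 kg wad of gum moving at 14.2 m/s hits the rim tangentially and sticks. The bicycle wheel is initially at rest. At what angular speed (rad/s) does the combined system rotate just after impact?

About the axle the impulsive forces during the collision are internal, so angular momentum about that axis is conserved.
I_p = (0.949)(0.301)² = 0.08598 kg·m². Taking the sense of the wad of gum's angular momentum as positive, L_{wad} = m v R = (0.00579)(14.2)(0.301) = 0.02475 kg·m²/s.
L_i = 0 + 0.02475 = 0.02475 kg·m²/s.
After sticking, I_f = I_p + m R² = 0.08598 + (0.00579)(0.301)² = 0.08650 kg·m².
ω_f = L_i / I_f = 0.02475 / 0.08650 = 0.2861 rad/s.

|ω_f| ≈ 0.286 rad/s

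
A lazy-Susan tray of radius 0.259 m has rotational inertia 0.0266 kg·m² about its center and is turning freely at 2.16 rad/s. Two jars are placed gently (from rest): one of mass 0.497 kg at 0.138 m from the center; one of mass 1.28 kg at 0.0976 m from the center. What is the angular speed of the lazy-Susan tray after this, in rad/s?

No external torque acts about the center; L_before = L_after.
Added inertia Σmr² = (0.497)(0.138)² + (1.28)(0.0976)² = 0.02166 kg·m²; I_f = 0.02660 + 0.02166 = 0.04826 kg·m².
ω_f = I_p ω_i / I_f = (0.02660)(2.16) / 0.04826 = 1.191 rad/s.

ω_f ≈ 1.19 rad/s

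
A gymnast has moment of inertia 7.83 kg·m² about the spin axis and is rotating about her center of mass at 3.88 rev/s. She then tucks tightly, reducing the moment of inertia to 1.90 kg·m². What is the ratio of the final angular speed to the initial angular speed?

ω₂/ω₁ ≈ 4.12

With no external torque about the axis, L is conserved: I₁ω₁ = I₂ω₂.
ω₂/ω₁ = I₁/I₂ = 7.830 / 1.900 = 4.121.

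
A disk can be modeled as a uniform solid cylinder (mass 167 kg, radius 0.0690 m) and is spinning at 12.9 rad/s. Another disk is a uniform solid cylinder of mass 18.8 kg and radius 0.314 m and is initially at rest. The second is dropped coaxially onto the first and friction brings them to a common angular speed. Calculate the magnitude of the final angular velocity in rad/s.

No external torque acts about the common axis, so total angular momentum is conserved.
Moments of inertia: I_A = ½(167)(0.0690)² = 0.3975 kg·m²; I_B = ½(18.8)(0.314)² = 0.9268 kg·m².
Taking A's sense as positive: L = (0.3975)(12.9) = 5.128 kg·m²·rad/s.
Combined I = 0.3975 + 0.9268 = 1.324 kg·m².
ω_f = L / I = 5.128 / 1.324 = 3.872 rad/s.

|ω_f| ≈ 3.87 rad/s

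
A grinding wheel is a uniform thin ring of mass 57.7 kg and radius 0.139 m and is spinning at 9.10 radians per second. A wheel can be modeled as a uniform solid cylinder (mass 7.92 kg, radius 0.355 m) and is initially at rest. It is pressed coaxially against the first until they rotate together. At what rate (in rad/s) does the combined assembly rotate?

No external torque acts about the common axis, so total angular momentum is conserved.
Moments of inertia: I_A = (57.7)(0.139)² = 1.115 kg·m²; I_B = ½(7.92)(0.355)² = 0.4991 kg·m².
Taking A's sense as positive: L = (1.115)(9.10) = 10.14 kg·m²·rad/s.
Combined I = 1.115 + 0.4991 = 1.614 kg·m².
ω_f = L / I = 10.14 / 1.614 = 6.286 rad/s.

|ω_f| ≈ 6.29 rad/s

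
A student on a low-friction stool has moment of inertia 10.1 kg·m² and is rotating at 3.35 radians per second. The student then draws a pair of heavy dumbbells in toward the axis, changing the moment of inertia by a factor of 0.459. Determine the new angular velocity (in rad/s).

With no external torque about the axis, L is conserved: I₁ω₁ = I₂ω₂.
I₂ = 0.459 × 10.1 = 4.636 kg·m².
ω₂ = I₁ω₁ / I₂ = (10.10)(3.35 rad/s) / (4.636) = 7.298 rad/s.

ω₂ ≈ 7.30 rad/s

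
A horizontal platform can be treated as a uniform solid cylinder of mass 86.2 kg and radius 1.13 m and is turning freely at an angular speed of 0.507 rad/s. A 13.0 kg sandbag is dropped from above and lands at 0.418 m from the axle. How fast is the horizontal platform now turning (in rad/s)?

The added mass arrives with no angular momentum about the axle, and any external torque about the axle is negligible, so the system's angular momentum is conserved.
I_p = ½(86.2)(1.13)² = 55.03 kg·m².
Added inertia Σmr² = (13.0)(0.418)² = 2.271 kg·m²; I_f = 55.03 + 2.271 = 57.31 kg·m².
ω_f = I_p ω_i / I_f = (55.03)(0.507) / 57.31 = 0.4869 rad/s.

ω_f ≈ 0.487 rad/s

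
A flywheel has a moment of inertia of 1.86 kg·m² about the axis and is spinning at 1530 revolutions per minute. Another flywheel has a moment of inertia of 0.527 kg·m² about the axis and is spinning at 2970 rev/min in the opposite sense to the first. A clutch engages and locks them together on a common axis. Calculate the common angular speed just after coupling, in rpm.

The coupling torques are internal; angular momentum about the shared axis is conserved.
Taking A's sense as positive: L = (1.860)(1530) − (0.5270)(2970) = 1281 kg·m²·rpm.
Combined I = 1.860 + 0.5270 = 2.387 kg·m².
ω_f = L / I = 1281 / 2.387 = 536.5 rpm.

|ω_f| ≈ 536 rpm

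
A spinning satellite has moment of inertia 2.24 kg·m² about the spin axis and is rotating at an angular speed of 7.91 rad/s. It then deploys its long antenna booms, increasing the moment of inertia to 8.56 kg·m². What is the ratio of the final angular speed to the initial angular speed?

No external torque acts about the spin axis, so angular momentum is conserved.
ω₂/ω₁ = I₁/I₂ = 2.240 / 8.560 = 0.2617.

ω₂/ω₁ ≈ 0.262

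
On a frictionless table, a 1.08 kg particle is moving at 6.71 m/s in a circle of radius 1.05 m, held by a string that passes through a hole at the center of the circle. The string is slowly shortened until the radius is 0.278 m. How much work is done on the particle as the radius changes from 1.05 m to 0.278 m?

Central (radial) force ⇒ zero torque about the center ⇒ m v r is constant.
v₂ = v₁ r₁ / r₂ = (6.71)(1.05) / (0.278) = 25.34 m/s.
W = ΔKE = ½m(v₂² − v₁²) = 322.5 J.

W ≈ 323 J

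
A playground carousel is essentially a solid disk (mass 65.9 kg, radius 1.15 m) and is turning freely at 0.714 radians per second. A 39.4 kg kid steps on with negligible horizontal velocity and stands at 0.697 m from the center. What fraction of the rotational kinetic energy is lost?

No external torque acts about the center; L_before = L_after.
I_p = ½(65.9)(1.15)² = 43.58 kg·m².
Added inertia Σmr² = (39.4)(0.697)² = 19.14 kg·m²; I_f = 43.58 + 19.14 = 62.72 kg·m².
ω_f = I_p ω_i / I_f = (43.58)(0.714) / 62.72 = 0.4961 rad/s.
KE_i = ½(43.58)(0.7140 rad/s)² = 11.11 J; KE_f = ½(62.72)(0.4961)² = 7.718 J.
Fraction lost = 0.3052.

fraction ≈ 0.305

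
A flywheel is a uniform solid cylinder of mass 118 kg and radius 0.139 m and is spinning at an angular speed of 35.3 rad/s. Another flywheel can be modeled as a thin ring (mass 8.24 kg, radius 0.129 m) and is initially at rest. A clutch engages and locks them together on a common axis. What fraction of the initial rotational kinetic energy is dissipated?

No external torque acts about the common axis, so total angular momentum is conserved.
Moments of inertia: I_A = ½(118)(0.139)² = 1.140 kg·m²; I_B = (8.24)(0.129)² = 0.1371 kg·m².
Taking A's sense as positive: L = (1.140)(35.3) = 40.24 kg·m²·rad/s.
Combined I = 1.140 + 0.1371 = 1.277 kg·m².
ω_f = L / I = 40.24 / 1.277 = 31.51 rad/s.
KE_i = ½ΣIω² = 710.2 J; KE_f = ½(1.277)(31.51)² = 634.0 J.
Fraction dissipated = (KE_i − KE_f)/KE_i = 0.1074.

fraction ≈ 0.107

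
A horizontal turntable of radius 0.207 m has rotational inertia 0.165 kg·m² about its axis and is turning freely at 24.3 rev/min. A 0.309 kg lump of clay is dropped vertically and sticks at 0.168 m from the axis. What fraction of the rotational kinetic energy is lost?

No external torque acts about the axis; L_before = L_after.
Added inertia Σmr² = (0.309)(0.168)² = 0.008721 kg·m²; I_f = 0.1650 + 0.008721 = 0.1737 kg·m².
ω_f = I_p ω_i / I_f = (0.1650)(24.3) / 0.1737 = 23.08 rpm.
KE_i = ½(0.1650)(2.545 rad/s)² = 0.5342 J; KE_f = ½(0.1737)(2.417)² = 0.5074 J.
Fraction lost = 0.05020.

fraction ≈ 0.0502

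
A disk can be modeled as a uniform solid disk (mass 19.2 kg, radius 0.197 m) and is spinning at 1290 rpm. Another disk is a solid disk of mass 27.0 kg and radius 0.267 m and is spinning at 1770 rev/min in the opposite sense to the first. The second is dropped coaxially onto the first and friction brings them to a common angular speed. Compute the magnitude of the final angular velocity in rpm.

|ω_f| ≈ 916 rpm

The coupling torques are internal; angular momentum about the shared axis is conserved.
Moments of inertia: I_A = ½(19.2)(0.197)² = 0.3726 kg·m²; I_B = ½(27.0)(0.267)² = 0.9624 kg·m².
Taking A's sense as positive: L = (0.3726)(1290) − (0.9624)(1770) = -1223 kg·m²·rpm.
Combined I = 0.3726 + 0.9624 = 1.335 kg·m².
ω_f = L / I = -1223 / 1.335 = -916.0 rpm.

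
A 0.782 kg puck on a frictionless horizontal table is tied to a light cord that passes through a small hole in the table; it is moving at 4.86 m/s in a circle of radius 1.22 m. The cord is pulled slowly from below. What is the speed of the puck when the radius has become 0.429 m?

v₂ ≈ 13.8 m/s

The only horizontal force on the mass is along the cord (radial), so it exerts no torque about the hole and angular momentum m v r is conserved.
v₂ = v₁ r₁ / r₂ = (4.86)(1.22) / (0.429) = 13.82 m/s.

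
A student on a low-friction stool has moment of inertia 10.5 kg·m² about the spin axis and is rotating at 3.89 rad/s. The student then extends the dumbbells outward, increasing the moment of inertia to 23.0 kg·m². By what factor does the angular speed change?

With no external torque about the axis, L is conserved: I₁ω₁ = I₂ω₂.
ω₂/ω₁ = I₁/I₂ = 10.50 / 23.00 = 0.4565.

ω₂/ω₁ ≈ 0.457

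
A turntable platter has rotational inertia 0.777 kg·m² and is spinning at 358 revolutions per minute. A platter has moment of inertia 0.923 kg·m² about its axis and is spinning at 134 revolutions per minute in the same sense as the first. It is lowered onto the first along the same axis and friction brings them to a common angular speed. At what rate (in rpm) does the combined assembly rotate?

The coupling torques are internal; angular momentum about the shared axis is conserved.
Taking A's sense as positive: L = (0.7770)(358) + (0.9230)(134) = 401.8 kg·m²·rpm.
Combined I = 0.7770 + 0.9230 = 1.700 kg·m².
ω_f = L / I = 401.8 / 1.700 = 236.4 rpm.

|ω_f| ≈ 236 rpm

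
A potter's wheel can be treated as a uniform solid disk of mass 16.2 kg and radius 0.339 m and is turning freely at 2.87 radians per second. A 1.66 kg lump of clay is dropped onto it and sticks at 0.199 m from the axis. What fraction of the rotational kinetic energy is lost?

fraction ≈ 0.0660

No external torque acts about the axis; L_before = L_after.
I_p = ½(16.2)(0.339)² = 0.9309 kg·m².
Added inertia Σmr² = (1.66)(0.199)² = 0.06574 kg·m²; I_f = 0.9309 + 0.06574 = 0.9966 kg·m².
ω_f = I_p ω_i / I_f = (0.9309)(2.87) / 0.9966 = 2.681 rad/s.
KE_i = ½(0.9309)(2.870 rad/s)² = 3.834 J; KE_f = ½(0.9966)(2.681)² = 3.581 J.
Fraction lost = 0.06596.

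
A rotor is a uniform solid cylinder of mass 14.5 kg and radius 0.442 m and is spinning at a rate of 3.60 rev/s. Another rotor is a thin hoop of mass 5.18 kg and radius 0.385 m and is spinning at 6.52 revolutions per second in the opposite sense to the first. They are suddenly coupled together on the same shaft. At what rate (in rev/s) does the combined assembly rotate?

|ω_f| ≈ 0.0425 rev/s

No external torque acts about the common axis, so total angular momentum is conserved.
Moments of inertia: I_A = ½(14.5)(0.442)² = 1.416 kg·m²; I_B = (5.18)(0.385)² = 0.7678 kg·m².
Taking A's sense as positive: L = (1.416)(3.60) − (0.7678)(6.52) = 0.09291 kg·m²·rev/s.
Combined I = 1.416 + 0.7678 = 2.184 kg·m².
ω_f = L / I = 0.09291 / 2.184 = 0.04254 rev/s.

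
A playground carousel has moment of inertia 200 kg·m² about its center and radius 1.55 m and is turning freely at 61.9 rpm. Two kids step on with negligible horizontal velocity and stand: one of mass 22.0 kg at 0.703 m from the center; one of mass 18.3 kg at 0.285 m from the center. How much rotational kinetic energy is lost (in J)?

The added mass arrives with no angular momentum about the center, and any external torque about the center is negligible, so the system's angular momentum is conserved.
Added inertia Σmr² = (22.0)(0.703)² + (18.3)(0.285)² = 12.36 kg·m²; I_f = 200.0 + 12.36 = 212.4 kg·m².
ω_f = I_p ω_i / I_f = (200.0)(61.9) / 212.4 = 58.30 rpm.
KE_i = ½(200.0)(6.482 rad/s)² = 4202 J; KE_f = ½(212.4)(6.105)² = 3957 J.

energy lost ≈ 245 J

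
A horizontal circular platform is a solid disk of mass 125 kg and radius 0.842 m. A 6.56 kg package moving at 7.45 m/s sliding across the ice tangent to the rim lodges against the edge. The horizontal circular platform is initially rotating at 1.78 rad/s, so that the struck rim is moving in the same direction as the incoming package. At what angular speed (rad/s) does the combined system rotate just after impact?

|ω_f| ≈ 2.45 rad/s

The axle reaction passes through the central axle and exerts no torque about it; angular momentum about the central axle is conserved through the impact.
I_p = ½(125)(0.842)² = 44.31 kg·m². Taking the sense of the package's angular momentum as positive, L_{package} = m v R = (6.56)(7.45)(0.842) = 41.15 kg·m²/s.
L_i = +I_p ω_p + m v R = +(44.31)(1.78) + 41.15 = 120.0 kg·m²/s.
After sticking, I_f = I_p + m R² = 44.31 + (6.56)(0.842)² = 48.96 kg·m².
ω_f = L_i / I_f = 120.0 / 48.96 = 2.451 rad/s.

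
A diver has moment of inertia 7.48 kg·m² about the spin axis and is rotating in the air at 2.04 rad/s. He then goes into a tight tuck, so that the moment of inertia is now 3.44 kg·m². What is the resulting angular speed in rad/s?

ω₂ ≈ 4.44 rad/s

Angular momentum about the spin axis is conserved since the torque about it is zero.
ω₂ = I₁ω₁ / I₂ = (7.480)(2.04 rad/s) / (3.440) = 4.436 rad/s.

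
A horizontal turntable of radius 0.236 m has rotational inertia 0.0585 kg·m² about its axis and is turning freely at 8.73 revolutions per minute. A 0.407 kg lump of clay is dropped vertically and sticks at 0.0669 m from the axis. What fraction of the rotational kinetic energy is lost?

The added mass arrives with no angular momentum about the axis, and any external torque about the axis is negligible, so the system's angular momentum is conserved.
Added inertia Σmr² = (0.407)(0.0669)² = 0.001822 kg·m²; I_f = 0.05850 + 0.001822 = 0.06032 kg·m².
ω_f = I_p ω_i / I_f = (0.05850)(8.73) / 0.06032 = 8.466 rpm.
KE_i = ½(0.05850)(0.9142 rad/s)² = 0.02445 J; KE_f = ½(0.06032)(0.8866)² = 0.02371 J.
Fraction lost = 0.03020.

fraction ≈ 0.0302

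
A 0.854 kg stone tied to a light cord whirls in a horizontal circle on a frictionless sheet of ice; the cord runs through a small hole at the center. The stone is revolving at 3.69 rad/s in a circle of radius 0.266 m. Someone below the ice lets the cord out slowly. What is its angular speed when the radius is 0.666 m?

No torque about the axis ⇒ m r₁² ω₁ = m r₂² ω₂.
ω₂ = ω₁ (r₁/r₂)² = (3.69)(0.266/0.666)² = 0.5886 rad/s.

ω₂ ≈ 0.589 rad/s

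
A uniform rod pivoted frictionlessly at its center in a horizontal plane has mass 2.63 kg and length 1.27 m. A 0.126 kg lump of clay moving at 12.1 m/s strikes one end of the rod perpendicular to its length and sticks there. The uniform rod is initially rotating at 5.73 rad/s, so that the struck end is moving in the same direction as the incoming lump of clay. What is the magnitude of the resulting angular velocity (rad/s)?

About the pivot the impulsive forces during the collision are internal, so angular momentum about that axis is conserved.
I_p = (1/12)(2.63)(1.27)² = 0.3535 kg·m². Taking the sense of the lump of clay's angular momentum as positive, L_{lump} = m v R = (0.126)(12.1)(1.27/2) = 0.9681 kg·m²/s.
L_i = +I_p ω_p + m v R = +(0.3535)(5.73) + 0.9681 = 2.994 kg·m²/s.
After sticking, I_f = I_p + m R² = 0.3535 + (0.126)(1.27/2)² = 0.4043 kg·m².
ω_f = L_i / I_f = 2.994 / 0.4043 = 7.404 rad/s.

|ω_f| ≈ 7.40 rad/s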